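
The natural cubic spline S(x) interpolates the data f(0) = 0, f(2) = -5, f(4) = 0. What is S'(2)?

Write m_i for S''(x_i). With h_i = 2, 2 and divided differences Δ_i = -5/2, 5/2, the continuity of S' gives the tridiagonal system
  2·m_0 + 8·m_1 + 2·m_2 = 6(Δ_1 - Δ_0) = 30
Natural end conditions: m_0 = m_2 = 0.
Solving: m_0 = 0, m_1 = 15/4, m_2 = 0.
On [2, 4], S'(x) = b_1 + 2c_1·(x - 2) + 3d_1·(x - 2)² with b_1 = Δ_1 - h_1(2m_1 + m_2)/6 = 0, c_1 = m_1/2 = 15/8, d_1 = (m_2 - m_1)/(6h_1) = -5/16. So S'(2) = 0.

0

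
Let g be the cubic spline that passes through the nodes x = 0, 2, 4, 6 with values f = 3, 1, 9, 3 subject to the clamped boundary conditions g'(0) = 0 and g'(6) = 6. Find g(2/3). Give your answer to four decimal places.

2.0963

With M_i denoting the second derivative at x_i, h_i = 2, 2, 2, and Δ_i = (y_(i+1) − y_i)/h_i = -1, 4, -3:
  2·M_0 + 8·M_1 + 2·M_2 = 6(Δ_1 - Δ_0) = 30
  2·M_1 + 8·M_2 + 2·M_3 = 6(Δ_2 - Δ_1) = -42
Clamped end conditions give two more equations: 2h_0·M_0 + h_0·M_1 = 6(Δ_0 - g'(0)) = -6 and h_2·M_2 + 2h_2·M_3 = 6(g'(6) - Δ_2) = 54.
Solving: M_0 = -28/5, M_1 = 41/5, M_2 = -61/5, M_3 = 98/5.
On [0, 2], g(x) = 3 + 0·x - 14/5·x² + 23/20·x³.
With x = 2/3: g(2/3) = 283/135.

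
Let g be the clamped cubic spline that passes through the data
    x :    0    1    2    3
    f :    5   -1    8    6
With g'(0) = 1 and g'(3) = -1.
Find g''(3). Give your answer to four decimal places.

18.6667

Write m_i for g''(x_i). With h_i = 1, 1, 1 and divided differences Δ_i = -6, 9, -2, the continuity of g' gives the tridiagonal system
  1·m_0 + 4·m_1 + 1·m_2 = 6(Δ_1 - Δ_0) = 90
  1·m_1 + 4·m_2 + 1·m_3 = 6(Δ_2 - Δ_1) = -66
Clamped end conditions give two more equations: 2h_0·m_0 + h_0·m_1 = 6(Δ_0 - g'(0)) = -42 and h_2·m_2 + 2h_2·m_3 = 6(g'(3) - Δ_2) = 6.
Solving the tridiagonal system: m_0 = -124/3, m_1 = 122/3, m_2 = -94/3, m_3 = 56/3.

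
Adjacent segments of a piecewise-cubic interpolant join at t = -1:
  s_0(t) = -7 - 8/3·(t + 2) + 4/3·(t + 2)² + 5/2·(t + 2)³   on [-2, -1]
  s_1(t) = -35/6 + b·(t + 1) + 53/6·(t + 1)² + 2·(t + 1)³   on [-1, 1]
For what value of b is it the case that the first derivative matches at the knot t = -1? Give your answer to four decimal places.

7.5000

s_0'(t) = -8/3 + 8/3·(t + 2) + 15/2·(t + 2)², so s_0'(-1) = 15/2. On the right, s_1'(-1) = b, so b = 15/2.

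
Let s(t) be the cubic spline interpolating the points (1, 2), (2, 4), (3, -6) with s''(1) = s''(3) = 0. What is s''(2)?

-18

Let M_i = s''(x_i). Step sizes h_i = 1, 1; slopes of the chords Δ_i = (y_(i+1) - y_i)/h_i = 2, -10.
  1·M_0 + 4·M_1 + 1·M_2 = 6(Δ_1 - Δ_0) = -72
Natural end conditions: M_0 = M_2 = 0.
Solving: M_0 = 0, M_1 = -18, M_2 = 0.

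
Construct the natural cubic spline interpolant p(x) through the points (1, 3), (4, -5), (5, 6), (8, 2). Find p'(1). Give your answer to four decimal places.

-8.4603

Write m_i for p''(x_i). With h_i = 3, 1, 3 and divided differences Δ_i = -8/3, 11, -4/3, the continuity of p' gives the tridiagonal system
  3·m_0 + 8·m_1 + 1·m_2 = 6(Δ_1 - Δ_0) = 82
  1·m_1 + 8·m_2 + 3·m_3 = 6(Δ_2 - Δ_1) = -74
Natural end conditions: m_0 = m_3 = 0.
Solving the tridiagonal system: m_0 = 0, m_1 = 730/63, m_2 = -674/63, m_3 = 0.
On [1, 4], p'(x) = b_0 + 2c_0·(x - 1) + 3d_0·(x - 1)² with b_0 = Δ_0 - h_0(2m_0 + m_1)/6 = -533/63, c_0 = m_0/2 = 0, d_0 = (m_1 - m_0)/(6h_0) = 365/567. So p'(1) = -533/63.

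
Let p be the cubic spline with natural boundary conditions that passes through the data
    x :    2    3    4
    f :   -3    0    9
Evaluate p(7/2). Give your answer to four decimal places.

3.9375

Let M_i = p''(x_i). Step sizes h_i = 1, 1; slopes of the chords Δ_i = (y_(i+1) - y_i)/h_i = 3, 9.
  1·M_0 + 4·M_1 + 1·M_2 = 6(Δ_1 - Δ_0) = 36
Natural end conditions: M_0 = M_2 = 0.
Forward elimination and back-substitution give M_0 = 0, M_1 = 9, M_2 = 0.
On [3, 4], p(x) = 0 + 6·(x - 3) + 9/2·(x - 3)² - 3/2·(x - 3)³.
With (x - 3) = 1/2: p(7/2) = 63/16.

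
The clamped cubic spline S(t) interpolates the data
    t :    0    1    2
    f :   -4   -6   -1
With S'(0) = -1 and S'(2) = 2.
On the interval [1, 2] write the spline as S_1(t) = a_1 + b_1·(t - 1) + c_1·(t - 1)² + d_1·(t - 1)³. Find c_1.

Put m_i = S'' at the i-th knot. Here h = (1, 1) and Δ = (-2, 5), so the interior equations h_(i-1)·m_(i-1) + 2(h_(i-1)+h_i)·m_i + h_i·m_(i+1) = 6(Δ_i − Δ_(i-1)) read
  1·m_0 + 4·m_1 + 1·m_2 = 6(Δ_1 - Δ_0) = 42
Clamped end conditions give two more equations: 2h_0·m_0 + h_0·m_1 = 6(Δ_0 - S'(0)) = -6 and h_1·m_1 + 2h_1·m_2 = 6(S'(2) - Δ_1) = -18.
Solving: m_0 = -12, m_1 = 18, m_2 = -18.
On [1, 2], with S_1(t) = a_1 + b_1·(t - 1) + c_1·(t - 1)² + d_1·(t - 1)³: c_1 = m_1/2 = 9, d_1 = (m_2 - m_1)/(6h_1) = -6, b_1 = Δ_1 - h_1(2m_1 + m_2)/6 = 2.

9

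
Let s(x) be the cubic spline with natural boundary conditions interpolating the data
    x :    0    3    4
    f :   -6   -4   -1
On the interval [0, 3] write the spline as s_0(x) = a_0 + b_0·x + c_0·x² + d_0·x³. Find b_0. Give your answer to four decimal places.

-0.2083

With m_i denoting the second derivative at x_i, h_i = 3, 1, and Δ_i = (y_(i+1) − y_i)/h_i = 2/3, 3:
  3·m_0 + 8·m_1 + 1·m_2 = 6(Δ_1 - Δ_0) = 14
Natural end conditions: m_0 = m_2 = 0.
Solving: m_0 = 0, m_1 = 7/4, m_2 = 0.
On [0, 3], with s_0(x) = a_0 + b_0·x + c_0·x² + d_0·x³: c_0 = m_0/2 = 0, d_0 = (m_1 - m_0)/(6h_0) = 7/72, b_0 = Δ_0 - h_0(2m_0 + m_1)/6 = -5/24.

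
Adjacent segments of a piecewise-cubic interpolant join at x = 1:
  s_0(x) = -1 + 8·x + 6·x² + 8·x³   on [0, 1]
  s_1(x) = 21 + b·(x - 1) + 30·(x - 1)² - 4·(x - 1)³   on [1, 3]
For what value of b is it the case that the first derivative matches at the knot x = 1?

44

s_0'(x) = 8 + 12·x + 24·x², so s_0'(1) = 44. On the right, s_1'(1) = b, so b = 44.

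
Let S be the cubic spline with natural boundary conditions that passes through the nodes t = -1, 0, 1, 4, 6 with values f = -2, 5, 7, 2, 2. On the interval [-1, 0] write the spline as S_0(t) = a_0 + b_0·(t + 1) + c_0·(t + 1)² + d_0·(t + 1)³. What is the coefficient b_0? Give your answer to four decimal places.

8.1436

Let M_i = S''(x_i). Step sizes h_i = 1, 1, 3, 2; slopes of the chords Δ_i = (y_(i+1) - y_i)/h_i = 7, 2, -5/3, 0.
  1·M_0 + 4·M_1 + 1·M_2 = 6(Δ_1 - Δ_0) = -30
  1·M_1 + 8·M_2 + 3·M_3 = 6(Δ_2 - Δ_1) = -22
  3·M_2 + 10·M_3 + 2·M_4 = 6(Δ_3 - Δ_2) = 10
Natural end conditions: M_0 = M_4 = 0.
Solving: M_0 = 0, M_1 = -940/137, M_2 = -350/137, M_3 = 242/137, M_4 = 0.
On [-1, 0], with S_0(t) = a_0 + b_0·(t + 1) + c_0·(t + 1)² + d_0·(t + 1)³: c_0 = M_0/2 = 0, d_0 = (M_1 - M_0)/(6h_0) = -470/411, b_0 = Δ_0 - h_0(2M_0 + M_1)/6 = 3347/411.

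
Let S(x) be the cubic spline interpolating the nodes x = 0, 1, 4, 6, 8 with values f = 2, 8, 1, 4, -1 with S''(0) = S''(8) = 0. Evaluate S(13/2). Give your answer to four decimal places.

3.7181

Put M_i = S'' at the i-th knot. Here h = (1, 3, 2, 2) and Δ = (6, -7/3, 3/2, -5/2), so the interior equations h_(i-1)·M_(i-1) + 2(h_(i-1)+h_i)·M_i + h_i·M_(i+1) = 6(Δ_i − Δ_(i-1)) read
  1·M_0 + 8·M_1 + 3·M_2 = 6(Δ_1 - Δ_0) = -50
  3·M_1 + 10·M_2 + 2·M_3 = 6(Δ_2 - Δ_1) = 23
  2·M_2 + 8·M_3 + 2·M_4 = 6(Δ_3 - Δ_2) = -24
Natural end conditions: M_0 = M_4 = 0.
Hence M_0 = 0, M_1 = -562/67, M_2 = 382/67, M_3 = -593/134, M_4 = 0.
On [6, 8], S(x) = 4 + 181/402·(x - 6) - 593/268·(x - 6)² + 593/1608·(x - 6)³.
With (x - 6) = 1/2: S(13/2) = 15943/4288.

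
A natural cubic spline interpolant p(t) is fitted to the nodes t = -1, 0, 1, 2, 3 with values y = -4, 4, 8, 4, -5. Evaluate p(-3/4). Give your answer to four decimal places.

Write σ_i for p''(x_i). With h_i = 1, 1, 1, 1 and divided differences Δ_i = 8, 4, -4, -9, the continuity of p' gives the tridiagonal system
  1·σ_0 + 4·σ_1 + 1·σ_2 = 6(Δ_1 - Δ_0) = -24
  1·σ_1 + 4·σ_2 + 1·σ_3 = 6(Δ_2 - Δ_1) = -48
  1·σ_2 + 4·σ_3 + 1·σ_4 = 6(Δ_3 - Δ_2) = -30
Natural end conditions: σ_0 = σ_4 = 0.
Solving: σ_0 = 0, σ_1 = -99/28, σ_2 = -69/7, σ_3 = -141/28, σ_4 = 0.
On [-1, 0], p(t) = -4 + 481/56·(t + 1) + 0·(t + 1)² - 33/56·(t + 1)³.
With (t + 1) = 1/4: p(-3/4) = -6673/3584.

-1.8619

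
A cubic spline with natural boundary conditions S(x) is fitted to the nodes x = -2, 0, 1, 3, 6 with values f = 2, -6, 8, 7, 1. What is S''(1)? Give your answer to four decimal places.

Put σ_i = S'' at the i-th knot. Here h = (2, 1, 2, 3) and Δ = (-4, 14, -1/2, -2), so the interior equations h_(i-1)·σ_(i-1) + 2(h_(i-1)+h_i)·σ_i + h_i·σ_(i+1) = 6(Δ_i − Δ_(i-1)) read
  2·σ_0 + 6·σ_1 + 1·σ_2 = 6(Δ_1 - Δ_0) = 108
  1·σ_1 + 6·σ_2 + 2·σ_3 = 6(Δ_2 - Δ_1) = -87
  2·σ_2 + 10·σ_3 + 3·σ_4 = 6(Δ_3 - Δ_2) = -9
Natural end conditions: σ_0 = σ_4 = 0.
Solving: σ_0 = 0, σ_1 = 3450/163, σ_2 = -3096/163, σ_3 = 945/326, σ_4 = 0.

-18.9939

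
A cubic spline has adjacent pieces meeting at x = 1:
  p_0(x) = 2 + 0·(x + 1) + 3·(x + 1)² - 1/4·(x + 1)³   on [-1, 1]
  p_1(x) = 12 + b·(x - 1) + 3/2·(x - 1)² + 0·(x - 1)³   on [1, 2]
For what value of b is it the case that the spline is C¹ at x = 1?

9

p_0'(x) = 0 + 6·(x + 1) - 3/4·(x + 1)², so p_0'(1) = 9. On the right, p_1'(1) = b, so b = 9.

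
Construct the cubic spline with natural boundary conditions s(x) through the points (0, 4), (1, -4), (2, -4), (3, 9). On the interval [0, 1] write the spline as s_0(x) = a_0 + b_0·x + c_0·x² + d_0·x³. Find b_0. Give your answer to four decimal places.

-9.2667

Write M_i for s''(x_i). With h_i = 1, 1, 1 and divided differences Δ_i = -8, 0, 13, the continuity of s' gives the tridiagonal system
  1·M_0 + 4·M_1 + 1·M_2 = 6(Δ_1 - Δ_0) = 48
  1·M_1 + 4·M_2 + 1·M_3 = 6(Δ_2 - Δ_1) = 78
Natural end conditions: M_0 = M_3 = 0.
Solving: M_0 = 0, M_1 = 38/5, M_2 = 88/5, M_3 = 0.
On [0, 1], with s_0(x) = a_0 + b_0·x + c_0·x² + d_0·x³: c_0 = M_0/2 = 0, d_0 = (M_1 - M_0)/(6h_0) = 19/15, b_0 = Δ_0 - h_0(2M_0 + M_1)/6 = -139/15.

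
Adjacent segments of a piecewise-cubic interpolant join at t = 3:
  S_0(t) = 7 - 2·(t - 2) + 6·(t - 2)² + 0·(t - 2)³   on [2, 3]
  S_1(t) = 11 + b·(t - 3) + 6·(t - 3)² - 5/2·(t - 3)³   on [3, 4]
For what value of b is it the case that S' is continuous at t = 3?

10

S_0'(t) = -2 + 12·(t - 2) + 0·(t - 2)², so S_0'(3) = 10. On the right, S_1'(3) = b, so b = 10.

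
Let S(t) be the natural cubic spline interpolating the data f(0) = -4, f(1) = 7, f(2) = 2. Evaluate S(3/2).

Let M_i = S''(x_i). Step sizes h_i = 1, 1; slopes of the chords Δ_i = (y_(i+1) - y_i)/h_i = 11, -5.
  1·M_0 + 4·M_1 + 1·M_2 = 6(Δ_1 - Δ_0) = -96
Natural end conditions: M_0 = M_2 = 0.
Forward elimination and back-substitution give M_0 = 0, M_1 = -24, M_2 = 0.
On [1, 2], S(t) = 7 + 3·(t - 1) - 12·(t - 1)² + 4·(t - 1)³.
With (t - 1) = 1/2: S(3/2) = 6.

6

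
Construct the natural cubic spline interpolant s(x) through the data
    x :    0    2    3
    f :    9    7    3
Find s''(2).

-3

Write M_i for s''(x_i). With h_i = 2, 1 and divided differences Δ_i = -1, -4, the continuity of s' gives the tridiagonal system
  2·M_0 + 6·M_1 + 1·M_2 = 6(Δ_1 - Δ_0) = -18
Natural end conditions: M_0 = M_2 = 0.
Forward elimination and back-substitution give M_0 = 0, M_1 = -3, M_2 = 0.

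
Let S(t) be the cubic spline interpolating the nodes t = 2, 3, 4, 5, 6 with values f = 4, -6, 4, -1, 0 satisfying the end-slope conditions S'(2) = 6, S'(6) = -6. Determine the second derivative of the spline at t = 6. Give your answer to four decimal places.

Write m_i for S''(x_i). With h_i = 1, 1, 1, 1 and divided differences Δ_i = -10, 10, -5, 1, the continuity of S' gives the tridiagonal system
  1·m_0 + 4·m_1 + 1·m_2 = 6(Δ_1 - Δ_0) = 120
  1·m_1 + 4·m_2 + 1·m_3 = 6(Δ_2 - Δ_1) = -90
  1·m_2 + 4·m_3 + 1·m_4 = 6(Δ_3 - Δ_2) = 36
Clamped end conditions give two more equations: 2h_0·m_0 + h_0·m_1 = 6(Δ_0 - S'(2)) = -96 and h_3·m_3 + 2h_3·m_4 = 6(S'(6) - Δ_3) = -42.
Hence m_0 = -549/7, m_1 = 426/7, m_2 = -45, m_3 = 204/7, m_4 = -249/7.

-35.5714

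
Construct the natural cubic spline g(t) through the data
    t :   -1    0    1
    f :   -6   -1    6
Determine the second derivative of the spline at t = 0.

Write M_i for g''(x_i). With h_i = 1, 1 and divided differences Δ_i = 5, 7, the continuity of g' gives the tridiagonal system
  1·M_0 + 4·M_1 + 1·M_2 = 6(Δ_1 - Δ_0) = 12
Natural end conditions: M_0 = M_2 = 0.
Solving: M_0 = 0, M_1 = 3, M_2 = 0.

3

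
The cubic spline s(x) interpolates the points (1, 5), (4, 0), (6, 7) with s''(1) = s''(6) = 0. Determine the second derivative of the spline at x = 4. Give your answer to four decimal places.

Put m_i = s'' at the i-th knot. Here h = (3, 2) and Δ = (-5/3, 7/2), so the interior equations h_(i-1)·m_(i-1) + 2(h_(i-1)+h_i)·m_i + h_i·m_(i+1) = 6(Δ_i − Δ_(i-1)) read
  3·m_0 + 10·m_1 + 2·m_2 = 6(Δ_1 - Δ_0) = 31
Natural end conditions: m_0 = m_2 = 0.
Solving the tridiagonal system: m_0 = 0, m_1 = 31/10, m_2 = 0.

3.1000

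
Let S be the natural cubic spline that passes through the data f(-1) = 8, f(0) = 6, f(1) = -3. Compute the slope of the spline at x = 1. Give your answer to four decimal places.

-10.7500

Let σ_i = S''(x_i). Step sizes h_i = 1, 1; slopes of the chords Δ_i = (y_(i+1) - y_i)/h_i = -2, -9.
  1·σ_0 + 4·σ_1 + 1·σ_2 = 6(Δ_1 - Δ_0) = -42
Natural end conditions: σ_0 = σ_2 = 0.
Solving: σ_0 = 0, σ_1 = -21/2, σ_2 = 0.
On [0, 1], S'(x) = b_1 + 2c_1·x + 3d_1·x² with b_1 = Δ_1 - h_1(2σ_1 + σ_2)/6 = -11/2, c_1 = σ_1/2 = -21/4, d_1 = (σ_2 - σ_1)/(6h_1) = 7/4. So S'(1) = -43/4.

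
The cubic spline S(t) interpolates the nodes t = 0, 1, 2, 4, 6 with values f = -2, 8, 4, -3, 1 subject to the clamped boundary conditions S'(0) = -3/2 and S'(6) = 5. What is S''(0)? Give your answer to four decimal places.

Write M_i for S''(x_i). With h_i = 1, 1, 2, 2 and divided differences Δ_i = 10, -4, -7/2, 2, the continuity of S' gives the tridiagonal system
  1·M_0 + 4·M_1 + 1·M_2 = 6(Δ_1 - Δ_0) = -84
  1·M_1 + 6·M_2 + 2·M_3 = 6(Δ_2 - Δ_1) = 3
  2·M_2 + 8·M_3 + 2·M_4 = 6(Δ_3 - Δ_2) = 33
Clamped end conditions give two more equations: 2h_0·M_0 + h_0·M_1 = 6(Δ_0 - S'(0)) = 69 and h_3·M_3 + 2h_3·M_4 = 6(S'(6) - Δ_3) = 18.
Forward elimination and back-substitution give M_0 = 2195/42, M_1 = -746/21, M_2 = 35/6, M_3 = 37/21, M_4 = 76/21.

52.2619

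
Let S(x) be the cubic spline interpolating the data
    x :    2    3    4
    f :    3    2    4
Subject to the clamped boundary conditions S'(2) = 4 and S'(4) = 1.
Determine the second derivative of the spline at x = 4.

Write σ_i for S''(x_i). With h_i = 1, 1 and divided differences Δ_i = -1, 2, the continuity of S' gives the tridiagonal system
  1·σ_0 + 4·σ_1 + 1·σ_2 = 6(Δ_1 - Δ_0) = 18
Clamped end conditions give two more equations: 2h_0·σ_0 + h_0·σ_1 = 6(Δ_0 - S'(2)) = -30 and h_1·σ_1 + 2h_1·σ_2 = 6(S'(4) - Δ_1) = -6.
Solving: σ_0 = -21, σ_1 = 12, σ_2 = -9.

-9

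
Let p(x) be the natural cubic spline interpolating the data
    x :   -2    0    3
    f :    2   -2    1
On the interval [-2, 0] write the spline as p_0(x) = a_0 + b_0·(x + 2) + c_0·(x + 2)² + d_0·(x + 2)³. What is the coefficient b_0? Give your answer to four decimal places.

Write M_i for p''(x_i). With h_i = 2, 3 and divided differences Δ_i = -2, 1, the continuity of p' gives the tridiagonal system
  2·M_0 + 10·M_1 + 3·M_2 = 6(Δ_1 - Δ_0) = 18
Natural end conditions: M_0 = M_2 = 0.
Solving the tridiagonal system: M_0 = 0, M_1 = 9/5, M_2 = 0.
On [-2, 0], with p_0(x) = a_0 + b_0·(x + 2) + c_0·(x + 2)² + d_0·(x + 2)³: c_0 = M_0/2 = 0, d_0 = (M_1 - M_0)/(6h_0) = 3/20, b_0 = Δ_0 - h_0(2M_0 + M_1)/6 = -13/5.

-2.6000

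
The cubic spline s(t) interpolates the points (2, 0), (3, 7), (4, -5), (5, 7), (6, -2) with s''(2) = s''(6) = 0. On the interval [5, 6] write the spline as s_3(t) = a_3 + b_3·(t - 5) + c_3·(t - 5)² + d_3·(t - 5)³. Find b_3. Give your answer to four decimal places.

6.3571

Let m_i = s''(x_i). Step sizes h_i = 1, 1, 1, 1; slopes of the chords Δ_i = (y_(i+1) - y_i)/h_i = 7, -12, 12, -9.
  1·m_0 + 4·m_1 + 1·m_2 = 6(Δ_1 - Δ_0) = -114
  1·m_1 + 4·m_2 + 1·m_3 = 6(Δ_2 - Δ_1) = 144
  1·m_2 + 4·m_3 + 1·m_4 = 6(Δ_3 - Δ_2) = -126
Natural end conditions: m_0 = m_4 = 0.
Hence m_0 = 0, m_1 = -603/14, m_2 = 408/7, m_3 = -645/14, m_4 = 0.
On [5, 6], with s_3(t) = a_3 + b_3·(t - 5) + c_3·(t - 5)² + d_3·(t - 5)³: c_3 = m_3/2 = -645/28, d_3 = (m_4 - m_3)/(6h_3) = 215/28, b_3 = Δ_3 - h_3(2m_3 + m_4)/6 = 89/14.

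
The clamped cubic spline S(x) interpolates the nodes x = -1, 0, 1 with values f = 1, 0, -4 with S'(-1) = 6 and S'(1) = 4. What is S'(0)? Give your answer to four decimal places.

Write M_i for S''(x_i). With h_i = 1, 1 and divided differences Δ_i = -1, -4, the continuity of S' gives the tridiagonal system
  1·M_0 + 4·M_1 + 1·M_2 = 6(Δ_1 - Δ_0) = -18
Clamped end conditions give two more equations: 2h_0·M_0 + h_0·M_1 = 6(Δ_0 - S'(-1)) = -42 and h_1·M_1 + 2h_1·M_2 = 6(S'(1) - Δ_1) = 48.
Solving the tridiagonal system: M_0 = -35/2, M_1 = -7, M_2 = 55/2.
On [0, 1], S'(x) = b_1 + 2c_1·x + 3d_1·x² with b_1 = Δ_1 - h_1(2M_1 + M_2)/6 = -25/4, c_1 = M_1/2 = -7/2, d_1 = (M_2 - M_1)/(6h_1) = 23/4. So S'(0) = -25/4.

-6.2500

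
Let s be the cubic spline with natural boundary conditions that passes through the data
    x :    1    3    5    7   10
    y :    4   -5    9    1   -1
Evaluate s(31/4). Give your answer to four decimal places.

Write M_i for s''(x_i). With h_i = 2, 2, 2, 3 and divided differences Δ_i = -9/2, 7, -4, -2/3, the continuity of s' gives the tridiagonal system
  2·M_0 + 8·M_1 + 2·M_2 = 6(Δ_1 - Δ_0) = 69
  2·M_1 + 8·M_2 + 2·M_3 = 6(Δ_2 - Δ_1) = -66
  2·M_2 + 10·M_3 + 3·M_4 = 6(Δ_3 - Δ_2) = 20
Natural end conditions: M_0 = M_4 = 0.
Solving: M_0 = 0, M_1 = 1661/142, M_2 = -1745/142, M_3 = 633/142, M_4 = 0.
On [7, 10], s(x) = 1 - 2183/426·(x - 7) + 633/284·(x - 7)² - 211/852·(x - 7)³.
With (x - 7) = 3/4: s(31/4) = -30791/18176.

-1.6940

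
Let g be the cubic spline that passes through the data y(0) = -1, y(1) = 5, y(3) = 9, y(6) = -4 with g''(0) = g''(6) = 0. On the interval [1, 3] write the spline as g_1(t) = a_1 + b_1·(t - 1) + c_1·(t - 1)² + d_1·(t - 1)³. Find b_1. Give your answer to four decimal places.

Write m_i for g''(x_i). With h_i = 1, 2, 3 and divided differences Δ_i = 6, 2, -13/3, the continuity of g' gives the tridiagonal system
  1·m_0 + 6·m_1 + 2·m_2 = 6(Δ_1 - Δ_0) = -24
  2·m_1 + 10·m_2 + 3·m_3 = 6(Δ_2 - Δ_1) = -38
Natural end conditions: m_0 = m_3 = 0.
Solving: m_0 = 0, m_1 = -41/14, m_2 = -45/14, m_3 = 0.
On [1, 3], with g_1(t) = a_1 + b_1·(t - 1) + c_1·(t - 1)² + d_1·(t - 1)³: c_1 = m_1/2 = -41/28, d_1 = (m_2 - m_1)/(6h_1) = -1/42, b_1 = Δ_1 - h_1(2m_1 + m_2)/6 = 211/42.

5.0238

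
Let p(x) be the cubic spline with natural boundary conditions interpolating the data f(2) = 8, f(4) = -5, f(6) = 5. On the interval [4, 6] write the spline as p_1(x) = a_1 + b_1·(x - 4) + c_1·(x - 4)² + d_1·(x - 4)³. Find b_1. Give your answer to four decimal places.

With σ_i denoting the second derivative at x_i, h_i = 2, 2, and Δ_i = (y_(i+1) − y_i)/h_i = -13/2, 5:
  2·σ_0 + 8·σ_1 + 2·σ_2 = 6(Δ_1 - Δ_0) = 69
Natural end conditions: σ_0 = σ_2 = 0.
Hence σ_0 = 0, σ_1 = 69/8, σ_2 = 0.
On [4, 6], with p_1(x) = a_1 + b_1·(x - 4) + c_1·(x - 4)² + d_1·(x - 4)³: c_1 = σ_1/2 = 69/16, d_1 = (σ_2 - σ_1)/(6h_1) = -23/32, b_1 = Δ_1 - h_1(2σ_1 + σ_2)/6 = -3/4.

-0.7500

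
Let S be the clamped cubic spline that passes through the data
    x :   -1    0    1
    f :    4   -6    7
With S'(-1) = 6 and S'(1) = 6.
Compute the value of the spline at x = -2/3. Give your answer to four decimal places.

Put M_i = S'' at the i-th knot. Here h = (1, 1) and Δ = (-10, 13), so the interior equations h_(i-1)·M_(i-1) + 2(h_(i-1)+h_i)·M_i + h_i·M_(i+1) = 6(Δ_i − Δ_(i-1)) read
  1·M_0 + 4·M_1 + 1·M_2 = 6(Δ_1 - Δ_0) = 138
Clamped end conditions give two more equations: 2h_0·M_0 + h_0·M_1 = 6(Δ_0 - S'(-1)) = -96 and h_1·M_1 + 2h_1·M_2 = 6(S'(1) - Δ_1) = -42.
Hence M_0 = -165/2, M_1 = 69, M_2 = -111/2.
On [-1, 0], S(x) = 4 + 6·(x + 1) - 165/4·(x + 1)² + 101/4·(x + 1)³.
With (x + 1) = 1/3: S(-2/3) = 127/54.

2.3519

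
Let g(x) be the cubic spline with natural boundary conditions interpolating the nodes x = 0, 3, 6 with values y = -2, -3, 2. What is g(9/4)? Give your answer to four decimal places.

Write M_i for g''(x_i). With h_i = 3, 3 and divided differences Δ_i = -1/3, 5/3, the continuity of g' gives the tridiagonal system
  3·M_0 + 12·M_1 + 3·M_2 = 6(Δ_1 - Δ_0) = 12
Natural end conditions: M_0 = M_2 = 0.
Forward elimination and back-substitution give M_0 = 0, M_1 = 1, M_2 = 0.
On [0, 3], g(x) = -2 - 5/6·x + 0·x² + 1/18·x³.
With x = 9/4: g(9/4) = -415/128.

-3.2422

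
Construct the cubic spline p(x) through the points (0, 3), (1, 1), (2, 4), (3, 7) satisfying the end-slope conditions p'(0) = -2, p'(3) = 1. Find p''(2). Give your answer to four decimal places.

Write m_i for p''(x_i). With h_i = 1, 1, 1 and divided differences Δ_i = -2, 3, 3, the continuity of p' gives the tridiagonal system
  1·m_0 + 4·m_1 + 1·m_2 = 6(Δ_1 - Δ_0) = 30
  1·m_1 + 4·m_2 + 1·m_3 = 6(Δ_2 - Δ_1) = 0
Clamped end conditions give two more equations: 2h_0·m_0 + h_0·m_1 = 6(Δ_0 - p'(0)) = 0 and h_2·m_2 + 2h_2·m_3 = 6(p'(3) - Δ_2) = -12.
Solving: m_0 = -22/5, m_1 = 44/5, m_2 = -4/5, m_3 = -28/5.

-0.8000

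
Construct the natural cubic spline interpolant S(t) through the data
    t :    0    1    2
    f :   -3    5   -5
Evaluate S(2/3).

Let m_i = S''(x_i). Step sizes h_i = 1, 1; slopes of the chords Δ_i = (y_(i+1) - y_i)/h_i = 8, -10.
  1·m_0 + 4·m_1 + 1·m_2 = 6(Δ_1 - Δ_0) = -108
Natural end conditions: m_0 = m_2 = 0.
Solving: m_0 = 0, m_1 = -27, m_2 = 0.
On [0, 1], S(t) = -3 + 25/2·t + 0·t² - 9/2·t³.
With t = 2/3: S(2/3) = 4.

4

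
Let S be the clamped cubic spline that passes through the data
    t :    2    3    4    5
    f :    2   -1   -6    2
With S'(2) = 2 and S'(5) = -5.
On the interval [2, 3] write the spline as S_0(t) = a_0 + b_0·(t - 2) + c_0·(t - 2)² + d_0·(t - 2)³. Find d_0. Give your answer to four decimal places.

Write σ_i for S''(x_i). With h_i = 1, 1, 1 and divided differences Δ_i = -3, -5, 8, the continuity of S' gives the tridiagonal system
  1·σ_0 + 4·σ_1 + 1·σ_2 = 6(Δ_1 - Δ_0) = -12
  1·σ_1 + 4·σ_2 + 1·σ_3 = 6(Δ_2 - Δ_1) = 78
Clamped end conditions give two more equations: 2h_0·σ_0 + h_0·σ_1 = 6(Δ_0 - S'(2)) = -30 and h_2·σ_2 + 2h_2·σ_3 = 6(S'(5) - Δ_2) = -78.
Hence σ_0 = -154/15, σ_1 = -142/15, σ_2 = 542/15, σ_3 = -856/15.
On [2, 3], with S_0(t) = a_0 + b_0·(t - 2) + c_0·(t - 2)² + d_0·(t - 2)³: c_0 = σ_0/2 = -77/15, d_0 = (σ_1 - σ_0)/(6h_0) = 2/15, b_0 = Δ_0 - h_0(2σ_0 + σ_1)/6 = 2.

0.1333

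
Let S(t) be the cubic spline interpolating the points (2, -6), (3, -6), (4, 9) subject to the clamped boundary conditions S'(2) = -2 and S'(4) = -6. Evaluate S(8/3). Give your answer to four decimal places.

-8.1111

Put M_i = S'' at the i-th knot. Here h = (1, 1) and Δ = (0, 15), so the interior equations h_(i-1)·M_(i-1) + 2(h_(i-1)+h_i)·M_i + h_i·M_(i+1) = 6(Δ_i − Δ_(i-1)) read
  1·M_0 + 4·M_1 + 1·M_2 = 6(Δ_1 - Δ_0) = 90
Clamped end conditions give two more equations: 2h_0·M_0 + h_0·M_1 = 6(Δ_0 - S'(2)) = 12 and h_1·M_1 + 2h_1·M_2 = 6(S'(4) - Δ_1) = -126.
Solving: M_0 = -37/2, M_1 = 49, M_2 = -175/2.
On [2, 3], S(t) = -6 - 2·(t - 2) - 37/4·(t - 2)² + 45/4·(t - 2)³.
With (t - 2) = 2/3: S(8/3) = -73/9.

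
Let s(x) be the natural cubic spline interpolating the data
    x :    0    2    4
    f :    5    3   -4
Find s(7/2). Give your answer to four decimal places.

-1.9570

Write M_i for s''(x_i). With h_i = 2, 2 and divided differences Δ_i = -1, -7/2, the continuity of s' gives the tridiagonal system
  2·M_0 + 8·M_1 + 2·M_2 = 6(Δ_1 - Δ_0) = -15
Natural end conditions: M_0 = M_2 = 0.
Solving the tridiagonal system: M_0 = 0, M_1 = -15/8, M_2 = 0.
On [2, 4], s(x) = 3 - 9/4·(x - 2) - 15/16·(x - 2)² + 5/32·(x - 2)³.
With (x - 2) = 3/2: s(7/2) = -501/256.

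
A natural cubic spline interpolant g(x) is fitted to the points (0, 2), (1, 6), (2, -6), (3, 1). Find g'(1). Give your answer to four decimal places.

-7.0667

Let σ_i = g''(x_i). Step sizes h_i = 1, 1, 1; slopes of the chords Δ_i = (y_(i+1) - y_i)/h_i = 4, -12, 7.
  1·σ_0 + 4·σ_1 + 1·σ_2 = 6(Δ_1 - Δ_0) = -96
  1·σ_1 + 4·σ_2 + 1·σ_3 = 6(Δ_2 - Δ_1) = 114
Natural end conditions: σ_0 = σ_3 = 0.
Hence σ_0 = 0, σ_1 = -166/5, σ_2 = 184/5, σ_3 = 0.
On [1, 2], g'(x) = b_1 + 2c_1·(x - 1) + 3d_1·(x - 1)² with b_1 = Δ_1 - h_1(2σ_1 + σ_2)/6 = -106/15, c_1 = σ_1/2 = -83/5, d_1 = (σ_2 - σ_1)/(6h_1) = 35/3. So g'(1) = -106/15.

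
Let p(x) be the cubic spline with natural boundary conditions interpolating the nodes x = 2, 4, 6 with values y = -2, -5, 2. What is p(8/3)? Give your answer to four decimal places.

Put m_i = p'' at the i-th knot. Here h = (2, 2) and Δ = (-3/2, 7/2), so the interior equations h_(i-1)·m_(i-1) + 2(h_(i-1)+h_i)·m_i + h_i·m_(i+1) = 6(Δ_i − Δ_(i-1)) read
  2·m_0 + 8·m_1 + 2·m_2 = 6(Δ_1 - Δ_0) = 30
Natural end conditions: m_0 = m_2 = 0.
Hence m_0 = 0, m_1 = 15/4, m_2 = 0.
On [2, 4], p(x) = -2 - 11/4·(x - 2) + 0·(x - 2)² + 5/16·(x - 2)³.
With (x - 2) = 2/3: p(8/3) = -101/27.

-3.7407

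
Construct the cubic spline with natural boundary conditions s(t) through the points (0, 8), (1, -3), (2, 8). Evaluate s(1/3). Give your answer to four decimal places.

With m_i denoting the second derivative at x_i, h_i = 1, 1, and Δ_i = (y_(i+1) − y_i)/h_i = -11, 11:
  1·m_0 + 4·m_1 + 1·m_2 = 6(Δ_1 - Δ_0) = 132
Natural end conditions: m_0 = m_2 = 0.
Solving the tridiagonal system: m_0 = 0, m_1 = 33, m_2 = 0.
On [0, 1], s(t) = 8 - 33/2·t + 0·t² + 11/2·t³.
With t = 1/3: s(1/3) = 73/27.

2.7037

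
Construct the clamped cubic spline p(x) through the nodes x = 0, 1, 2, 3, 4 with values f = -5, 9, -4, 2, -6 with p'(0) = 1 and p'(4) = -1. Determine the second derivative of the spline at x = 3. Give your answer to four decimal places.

Let M_i = p''(x_i). Step sizes h_i = 1, 1, 1, 1; slopes of the chords Δ_i = (y_(i+1) - y_i)/h_i = 14, -13, 6, -8.
  1·M_0 + 4·M_1 + 1·M_2 = 6(Δ_1 - Δ_0) = -162
  1·M_1 + 4·M_2 + 1·M_3 = 6(Δ_2 - Δ_1) = 114
  1·M_2 + 4·M_3 + 1·M_4 = 6(Δ_3 - Δ_2) = -84
Clamped end conditions give two more equations: 2h_0·M_0 + h_0·M_1 = 6(Δ_0 - p'(0)) = 78 and h_3·M_3 + 2h_3·M_4 = 6(p'(4) - Δ_3) = 42.
Forward elimination and back-substitution give M_0 = 2131/28, M_1 = -1039/14, M_2 = 235/4, M_3 = -655/14, M_4 = 1243/28.

-46.7857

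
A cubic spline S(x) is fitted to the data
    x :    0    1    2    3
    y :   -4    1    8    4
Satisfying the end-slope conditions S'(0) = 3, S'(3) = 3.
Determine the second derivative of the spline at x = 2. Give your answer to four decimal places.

Write M_i for S''(x_i). With h_i = 1, 1, 1 and divided differences Δ_i = 5, 7, -4, the continuity of S' gives the tridiagonal system
  1·M_0 + 4·M_1 + 1·M_2 = 6(Δ_1 - Δ_0) = 12
  1·M_1 + 4·M_2 + 1·M_3 = 6(Δ_2 - Δ_1) = -66
Clamped end conditions give two more equations: 2h_0·M_0 + h_0·M_1 = 6(Δ_0 - S'(0)) = 12 and h_2·M_2 + 2h_2·M_3 = 6(S'(3) - Δ_2) = 42.
Hence M_0 = 6/5, M_1 = 48/5, M_2 = -138/5, M_3 = 174/5.

-27.6000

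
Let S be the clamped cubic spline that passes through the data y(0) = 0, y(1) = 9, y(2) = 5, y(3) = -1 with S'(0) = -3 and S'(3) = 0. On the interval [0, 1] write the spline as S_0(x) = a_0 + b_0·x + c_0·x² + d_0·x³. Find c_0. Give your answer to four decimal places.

26.2000

With σ_i denoting the second derivative at x_i, h_i = 1, 1, 1, and Δ_i = (y_(i+1) − y_i)/h_i = 9, -4, -6:
  1·σ_0 + 4·σ_1 + 1·σ_2 = 6(Δ_1 - Δ_0) = -78
  1·σ_1 + 4·σ_2 + 1·σ_3 = 6(Δ_2 - Δ_1) = -12
Clamped end conditions give two more equations: 2h_0·σ_0 + h_0·σ_1 = 6(Δ_0 - S'(0)) = 72 and h_2·σ_2 + 2h_2·σ_3 = 6(S'(3) - Δ_2) = 36.
Hence σ_0 = 262/5, σ_1 = -164/5, σ_2 = 4/5, σ_3 = 88/5.
On [0, 1], with S_0(x) = a_0 + b_0·x + c_0·x² + d_0·x³: c_0 = σ_0/2 = 131/5, d_0 = (σ_1 - σ_0)/(6h_0) = -71/5, b_0 = Δ_0 - h_0(2σ_0 + σ_1)/6 = -3.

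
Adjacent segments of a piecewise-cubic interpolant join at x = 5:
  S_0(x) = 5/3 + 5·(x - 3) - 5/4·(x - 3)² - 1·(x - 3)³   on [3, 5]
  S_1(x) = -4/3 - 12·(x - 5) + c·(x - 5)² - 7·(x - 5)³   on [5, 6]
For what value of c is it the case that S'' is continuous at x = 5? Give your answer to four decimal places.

-7.2500

S_0''(x) = -5/2 - 6·(x - 3), so S_0''(5) = -29/2. On the right, S_1''(5) = 2c, so c = -29/4.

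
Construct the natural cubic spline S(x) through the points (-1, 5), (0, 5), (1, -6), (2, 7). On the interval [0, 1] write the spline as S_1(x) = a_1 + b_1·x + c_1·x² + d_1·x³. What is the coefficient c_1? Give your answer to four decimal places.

-13.6000

Write m_i for S''(x_i). With h_i = 1, 1, 1 and divided differences Δ_i = 0, -11, 13, the continuity of S' gives the tridiagonal system
  1·m_0 + 4·m_1 + 1·m_2 = 6(Δ_1 - Δ_0) = -66
  1·m_1 + 4·m_2 + 1·m_3 = 6(Δ_2 - Δ_1) = 144
Natural end conditions: m_0 = m_3 = 0.
Forward elimination and back-substitution give m_0 = 0, m_1 = -136/5, m_2 = 214/5, m_3 = 0.
On [0, 1], with S_1(x) = a_1 + b_1·x + c_1·x² + d_1·x³: c_1 = m_1/2 = -68/5, d_1 = (m_2 - m_1)/(6h_1) = 35/3, b_1 = Δ_1 - h_1(2m_1 + m_2)/6 = -136/15.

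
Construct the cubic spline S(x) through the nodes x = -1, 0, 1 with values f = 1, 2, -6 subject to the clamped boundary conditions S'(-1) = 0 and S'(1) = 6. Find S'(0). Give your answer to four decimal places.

With M_i denoting the second derivative at x_i, h_i = 1, 1, and Δ_i = (y_(i+1) − y_i)/h_i = 1, -8:
  1·M_0 + 4·M_1 + 1·M_2 = 6(Δ_1 - Δ_0) = -54
Clamped end conditions give two more equations: 2h_0·M_0 + h_0·M_1 = 6(Δ_0 - S'(-1)) = 6 and h_1·M_1 + 2h_1·M_2 = 6(S'(1) - Δ_1) = 84.
Forward elimination and back-substitution give M_0 = 39/2, M_1 = -33, M_2 = 117/2.
On [0, 1], S'(x) = b_1 + 2c_1·x + 3d_1·x² with b_1 = Δ_1 - h_1(2M_1 + M_2)/6 = -27/4, c_1 = M_1/2 = -33/2, d_1 = (M_2 - M_1)/(6h_1) = 61/4. So S'(0) = -27/4.

-6.7500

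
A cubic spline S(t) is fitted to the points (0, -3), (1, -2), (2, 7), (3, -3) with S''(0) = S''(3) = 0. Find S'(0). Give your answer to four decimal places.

Let M_i = S''(x_i). Step sizes h_i = 1, 1, 1; slopes of the chords Δ_i = (y_(i+1) - y_i)/h_i = 1, 9, -10.
  1·M_0 + 4·M_1 + 1·M_2 = 6(Δ_1 - Δ_0) = 48
  1·M_1 + 4·M_2 + 1·M_3 = 6(Δ_2 - Δ_1) = -114
Natural end conditions: M_0 = M_3 = 0.
Hence M_0 = 0, M_1 = 102/5, M_2 = -168/5, M_3 = 0.
On [0, 1], S'(t) = b_0 + 2c_0·t + 3d_0·t² with b_0 = Δ_0 - h_0(2M_0 + M_1)/6 = -12/5, c_0 = M_0/2 = 0, d_0 = (M_1 - M_0)/(6h_0) = 17/5. So S'(0) = -12/5.

-2.4000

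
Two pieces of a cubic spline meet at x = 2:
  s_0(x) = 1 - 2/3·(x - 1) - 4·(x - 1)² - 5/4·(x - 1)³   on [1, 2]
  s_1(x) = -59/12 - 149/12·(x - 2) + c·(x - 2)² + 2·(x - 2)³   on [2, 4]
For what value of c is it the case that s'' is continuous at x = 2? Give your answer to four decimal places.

s_0''(x) = -8 - 15/2·(x - 1), so s_0''(2) = -31/2. On the right, s_1''(2) = 2c, so c = -31/4.

-7.7500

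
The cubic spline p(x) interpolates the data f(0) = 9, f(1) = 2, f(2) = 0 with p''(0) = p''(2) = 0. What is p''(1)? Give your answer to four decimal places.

Put M_i = p'' at the i-th knot. Here h = (1, 1) and Δ = (-7, -2), so the interior equations h_(i-1)·M_(i-1) + 2(h_(i-1)+h_i)·M_i + h_i·M_(i+1) = 6(Δ_i − Δ_(i-1)) read
  1·M_0 + 4·M_1 + 1·M_2 = 6(Δ_1 - Δ_0) = 30
Natural end conditions: M_0 = M_2 = 0.
Solving the tridiagonal system: M_0 = 0, M_1 = 15/2, M_2 = 0.

7.5000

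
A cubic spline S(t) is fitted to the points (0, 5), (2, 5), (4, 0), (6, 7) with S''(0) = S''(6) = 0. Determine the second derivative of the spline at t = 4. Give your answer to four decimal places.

Write σ_i for S''(x_i). With h_i = 2, 2, 2 and divided differences Δ_i = 0, -5/2, 7/2, the continuity of S' gives the tridiagonal system
  2·σ_0 + 8·σ_1 + 2·σ_2 = 6(Δ_1 - Δ_0) = -15
  2·σ_1 + 8·σ_2 + 2·σ_3 = 6(Δ_2 - Δ_1) = 36
Natural end conditions: σ_0 = σ_3 = 0.
Hence σ_0 = 0, σ_1 = -16/5, σ_2 = 53/10, σ_3 = 0.

5.3000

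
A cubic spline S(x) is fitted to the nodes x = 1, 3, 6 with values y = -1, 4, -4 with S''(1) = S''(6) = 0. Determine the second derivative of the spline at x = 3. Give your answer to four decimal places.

-3.1000

Put M_i = S'' at the i-th knot. Here h = (2, 3) and Δ = (5/2, -8/3), so the interior equations h_(i-1)·M_(i-1) + 2(h_(i-1)+h_i)·M_i + h_i·M_(i+1) = 6(Δ_i − Δ_(i-1)) read
  2·M_0 + 10·M_1 + 3·M_2 = 6(Δ_1 - Δ_0) = -31
Natural end conditions: M_0 = M_2 = 0.
Hence M_0 = 0, M_1 = -31/10, M_2 = 0.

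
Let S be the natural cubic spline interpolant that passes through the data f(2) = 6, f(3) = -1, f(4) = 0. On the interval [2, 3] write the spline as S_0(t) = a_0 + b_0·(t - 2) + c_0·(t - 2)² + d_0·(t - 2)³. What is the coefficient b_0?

Write M_i for S''(x_i). With h_i = 1, 1 and divided differences Δ_i = -7, 1, the continuity of S' gives the tridiagonal system
  1·M_0 + 4·M_1 + 1·M_2 = 6(Δ_1 - Δ_0) = 48
Natural end conditions: M_0 = M_2 = 0.
Hence M_0 = 0, M_1 = 12, M_2 = 0.
On [2, 3], with S_0(t) = a_0 + b_0·(t - 2) + c_0·(t - 2)² + d_0·(t - 2)³: c_0 = M_0/2 = 0, d_0 = (M_1 - M_0)/(6h_0) = 2, b_0 = Δ_0 - h_0(2M_0 + M_1)/6 = -9.

-9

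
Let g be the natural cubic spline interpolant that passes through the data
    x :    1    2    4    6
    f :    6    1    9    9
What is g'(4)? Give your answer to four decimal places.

3.8182

Write σ_i for g''(x_i). With h_i = 1, 2, 2 and divided differences Δ_i = -5, 4, 0, the continuity of g' gives the tridiagonal system
  1·σ_0 + 6·σ_1 + 2·σ_2 = 6(Δ_1 - Δ_0) = 54
  2·σ_1 + 8·σ_2 + 2·σ_3 = 6(Δ_2 - Δ_1) = -24
Natural end conditions: σ_0 = σ_3 = 0.
Hence σ_0 = 0, σ_1 = 120/11, σ_2 = -63/11, σ_3 = 0.
On [4, 6], g'(x) = b_2 + 2c_2·(x - 4) + 3d_2·(x - 4)² with b_2 = Δ_2 - h_2(2σ_2 + σ_3)/6 = 42/11, c_2 = σ_2/2 = -63/22, d_2 = (σ_3 - σ_2)/(6h_2) = 21/44. So g'(4) = 42/11.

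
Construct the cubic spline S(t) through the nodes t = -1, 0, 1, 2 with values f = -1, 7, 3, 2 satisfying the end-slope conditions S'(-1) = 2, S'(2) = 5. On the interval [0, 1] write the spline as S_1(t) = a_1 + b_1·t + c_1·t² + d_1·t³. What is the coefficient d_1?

6

Let m_i = S''(x_i). Step sizes h_i = 1, 1, 1; slopes of the chords Δ_i = (y_(i+1) - y_i)/h_i = 8, -4, -1.
  1·m_0 + 4·m_1 + 1·m_2 = 6(Δ_1 - Δ_0) = -72
  1·m_1 + 4·m_2 + 1·m_3 = 6(Δ_2 - Δ_1) = 18
Clamped end conditions give two more equations: 2h_0·m_0 + h_0·m_1 = 6(Δ_0 - S'(-1)) = 36 and h_2·m_2 + 2h_2·m_3 = 6(S'(2) - Δ_2) = 36.
Hence m_0 = 32, m_1 = -28, m_2 = 8, m_3 = 14.
On [0, 1], with S_1(t) = a_1 + b_1·t + c_1·t² + d_1·t³: c_1 = m_1/2 = -14, d_1 = (m_2 - m_1)/(6h_1) = 6, b_1 = Δ_1 - h_1(2m_1 + m_2)/6 = 4.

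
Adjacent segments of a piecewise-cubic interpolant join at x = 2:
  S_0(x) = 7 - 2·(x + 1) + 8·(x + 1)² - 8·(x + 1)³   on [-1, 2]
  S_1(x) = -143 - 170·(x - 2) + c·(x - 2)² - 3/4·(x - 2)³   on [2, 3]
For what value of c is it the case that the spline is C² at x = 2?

S_0''(x) = 16 - 48·(x + 1), so S_0''(2) = -128. On the right, S_1''(2) = 2c, so c = -64.

-64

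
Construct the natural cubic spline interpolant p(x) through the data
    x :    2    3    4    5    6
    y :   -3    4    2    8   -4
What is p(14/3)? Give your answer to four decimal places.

6.8082

With M_i denoting the second derivative at x_i, h_i = 1, 1, 1, 1, and Δ_i = (y_(i+1) − y_i)/h_i = 7, -2, 6, -12:
  1·M_0 + 4·M_1 + 1·M_2 = 6(Δ_1 - Δ_0) = -54
  1·M_1 + 4·M_2 + 1·M_3 = 6(Δ_2 - Δ_1) = 48
  1·M_2 + 4·M_3 + 1·M_4 = 6(Δ_3 - Δ_2) = -108
Natural end conditions: M_0 = M_4 = 0.
Hence M_0 = 0, M_1 = -555/28, M_2 = 177/7, M_3 = -933/28, M_4 = 0.
On [4, 5], p(x) = 2 + 25/8·(x - 4) + 177/14·(x - 4)² - 547/56·(x - 4)³.
With (x - 4) = 2/3: p(14/3) = 5147/756.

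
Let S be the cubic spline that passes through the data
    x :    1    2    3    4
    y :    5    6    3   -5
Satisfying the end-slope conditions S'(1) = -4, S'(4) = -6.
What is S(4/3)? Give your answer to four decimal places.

Let M_i = S''(x_i). Step sizes h_i = 1, 1, 1; slopes of the chords Δ_i = (y_(i+1) - y_i)/h_i = 1, -3, -8.
  1·M_0 + 4·M_1 + 1·M_2 = 6(Δ_1 - Δ_0) = -24
  1·M_1 + 4·M_2 + 1·M_3 = 6(Δ_2 - Δ_1) = -30
Clamped end conditions give two more equations: 2h_0·M_0 + h_0·M_1 = 6(Δ_0 - S'(1)) = 30 and h_2·M_2 + 2h_2·M_3 = 6(S'(4) - Δ_2) = 12.
Solving the tridiagonal system: M_0 = 292/15, M_1 = -134/15, M_2 = -116/15, M_3 = 148/15.
On [1, 2], S(x) = 5 - 4·(x - 1) + 146/15·(x - 1)² - 71/15·(x - 1)³.
With (x - 1) = 1/3: S(4/3) = 1852/405.

4.5728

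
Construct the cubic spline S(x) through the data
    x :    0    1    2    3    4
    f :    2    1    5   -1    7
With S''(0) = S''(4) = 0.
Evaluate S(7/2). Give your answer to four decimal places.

Let σ_i = S''(x_i). Step sizes h_i = 1, 1, 1, 1; slopes of the chords Δ_i = (y_(i+1) - y_i)/h_i = -1, 4, -6, 8.
  1·σ_0 + 4·σ_1 + 1·σ_2 = 6(Δ_1 - Δ_0) = 30
  1·σ_1 + 4·σ_2 + 1·σ_3 = 6(Δ_2 - Δ_1) = -60
  1·σ_2 + 4·σ_3 + 1·σ_4 = 6(Δ_3 - Δ_2) = 84
Natural end conditions: σ_0 = σ_4 = 0.
Hence σ_0 = 0, σ_1 = 387/28, σ_2 = -177/7, σ_3 = 765/28, σ_4 = 0.
On [3, 4], S(x) = -1 - 31/28·(x - 3) + 765/56·(x - 3)² - 255/56·(x - 3)³.
With (x - 3) = 1/2: S(7/2) = 579/448.

1.2924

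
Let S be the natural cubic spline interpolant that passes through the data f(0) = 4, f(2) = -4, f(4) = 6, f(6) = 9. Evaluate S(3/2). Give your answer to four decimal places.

-3.7281

Let M_i = S''(x_i). Step sizes h_i = 2, 2, 2; slopes of the chords Δ_i = (y_(i+1) - y_i)/h_i = -4, 5, 3/2.
  2·M_0 + 8·M_1 + 2·M_2 = 6(Δ_1 - Δ_0) = 54
  2·M_1 + 8·M_2 + 2·M_3 = 6(Δ_2 - Δ_1) = -21
Natural end conditions: M_0 = M_3 = 0.
Solving the tridiagonal system: M_0 = 0, M_1 = 79/10, M_2 = -23/5, M_3 = 0.
On [0, 2], S(x) = 4 - 199/30·x + 0·x² + 79/120·x³.
With x = 3/2: S(3/2) = -1193/320.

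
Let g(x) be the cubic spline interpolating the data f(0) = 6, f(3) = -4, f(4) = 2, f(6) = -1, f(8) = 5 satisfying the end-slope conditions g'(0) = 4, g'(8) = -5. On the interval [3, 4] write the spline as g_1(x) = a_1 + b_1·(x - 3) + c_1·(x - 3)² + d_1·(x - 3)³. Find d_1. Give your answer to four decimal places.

-4.6094

Put M_i = g'' at the i-th knot. Here h = (3, 1, 2, 2) and Δ = (-10/3, 6, -3/2, 3), so the interior equations h_(i-1)·M_(i-1) + 2(h_(i-1)+h_i)·M_i + h_i·M_(i+1) = 6(Δ_i − Δ_(i-1)) read
  3·M_0 + 8·M_1 + 1·M_2 = 6(Δ_1 - Δ_0) = 56
  1·M_1 + 6·M_2 + 2·M_3 = 6(Δ_2 - Δ_1) = -45
  2·M_2 + 8·M_3 + 2·M_4 = 6(Δ_3 - Δ_2) = 27
Clamped end conditions give two more equations: 2h_0·M_0 + h_0·M_1 = 6(Δ_0 - g'(0)) = -44 and h_3·M_3 + 2h_3·M_4 = 6(g'(8) - Δ_3) = -48.
Forward elimination and back-substitution give M_0 = -6901/480, M_1 = 1127/80, M_2 = -2171/160, M_3 = 893/80, M_4 = -2813/160.
On [3, 4], with g_1(x) = a_1 + b_1·(x - 3) + c_1·(x - 3)² + d_1·(x - 3)³: c_1 = M_1/2 = 1127/160, d_1 = (M_2 - M_1)/(6h_1) = -295/64, b_1 = Δ_1 - h_1(2M_1 + M_2)/6 = 1141/320.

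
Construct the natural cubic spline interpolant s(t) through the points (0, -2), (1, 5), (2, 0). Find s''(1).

With M_i denoting the second derivative at x_i, h_i = 1, 1, and Δ_i = (y_(i+1) − y_i)/h_i = 7, -5:
  1·M_0 + 4·M_1 + 1·M_2 = 6(Δ_1 - Δ_0) = -72
Natural end conditions: M_0 = M_2 = 0.
Solving the tridiagonal system: M_0 = 0, M_1 = -18, M_2 = 0.

-18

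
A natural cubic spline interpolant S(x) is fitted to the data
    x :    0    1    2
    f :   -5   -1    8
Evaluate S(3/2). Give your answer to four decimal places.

3.0313

Put m_i = S'' at the i-th knot. Here h = (1, 1) and Δ = (4, 9), so the interior equations h_(i-1)·m_(i-1) + 2(h_(i-1)+h_i)·m_i + h_i·m_(i+1) = 6(Δ_i − Δ_(i-1)) read
  1·m_0 + 4·m_1 + 1·m_2 = 6(Δ_1 - Δ_0) = 30
Natural end conditions: m_0 = m_2 = 0.
Solving: m_0 = 0, m_1 = 15/2, m_2 = 0.
On [1, 2], S(x) = -1 + 13/2·(x - 1) + 15/4·(x - 1)² - 5/4·(x - 1)³.
With (x - 1) = 1/2: S(3/2) = 97/32.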